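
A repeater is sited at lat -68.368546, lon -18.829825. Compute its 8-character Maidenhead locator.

IC01op01

Add 180° to longitude and 90° to latitude: 161.17018, 21.63145.
Field: lon ⌊161.17018/20⌋ = 8 → I; lat ⌊21.63145/10⌋ = 2 → C.
Square: lon ⌊1.17018/2⌋ = 0; lat ⌊1.63145/1⌋ = 1.
Subsquare: lon ⌊1.17018/0.0833333⌋ = 14 → o; lat ⌊0.63145/0.0416667⌋ = 15 → p.
Extended square: lon ⌊0.00351/0.00833333⌋ = 0; lat ⌊0.00645/0.00416667⌋ = 1.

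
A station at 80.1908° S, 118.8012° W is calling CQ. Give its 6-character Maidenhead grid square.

Offset from 180°W / 90°S: lon 61.1988°, lat 9.8092°.
Field: lon ⌊61.1988/20⌋ = 3 → D; lat ⌊9.8092/10⌋ = 0 → A.
Square: lon ⌊1.1988/2⌋ = 0; lat ⌊9.8092/1⌋ = 9.
Subsquare: lon ⌊1.1988/0.0833333⌋ = 14 → o; lat ⌊0.8092/0.0416667⌋ = 19 → t.

DA09ot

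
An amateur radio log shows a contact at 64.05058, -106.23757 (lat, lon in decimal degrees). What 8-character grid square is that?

Shift to the Maidenhead origin (180°W, 90°S): lon 73.76243, lat 154.05058.
Field: 73.76243/20 → 3 → D, 154.05058/10 → 15 → P; chars DP.
Square: 13.76243/2 → 6, 4.05058/1 → 4; chars 64.
Subsquare: 1.76243/0.0833333 → 21 → v, 0.05058/0.0416667 → 1 → b; chars vb.
Extended square: 0.01243/0.00833333 → 1, 0.00891/0.00416667 → 2; chars 12.

DP64vb12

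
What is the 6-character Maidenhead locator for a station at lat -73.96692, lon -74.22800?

FB26va

Add 180° to longitude and 90° to latitude: 105.7720, 16.0331.
Field (20°×10°, letters A–R): lon ⌊105.7720/20⌋ = 5 → F; lat ⌊16.0331/10⌋ = 1 → B.
Square (2°×1°, digits 0–9): lon ⌊5.7720/2⌋ = 2; lat ⌊6.0331/1⌋ = 6.
Subsquare (5′×2.5′, letters a–x): lon ⌊1.7720/0.0833333⌋ = 21 → v; lat ⌊0.0331/0.0416667⌋ = 0 → a.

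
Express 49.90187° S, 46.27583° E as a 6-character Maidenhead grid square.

LE30dc

Shift to the Maidenhead origin (180°W, 90°S): lon 226.2758, lat 40.0981.
Field: lon ⌊226.2758/20⌋ = 11 → L; lat ⌊40.0981/10⌋ = 4 → E.
Square: lon ⌊6.2758/2⌋ = 3; lat ⌊0.0981/1⌋ = 0.
Subsquare: lon ⌊0.2758/0.0833333⌋ = 3 → d; lat ⌊0.0981/0.0416667⌋ = 2 → c.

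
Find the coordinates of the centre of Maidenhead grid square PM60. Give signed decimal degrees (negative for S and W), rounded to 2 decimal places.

Field P=15, M=12: +15·20° lon, +12·10° lat → SW at lon 120°, lat 30°.
Square 6, 0: +6·2° lon, +0·1° lat → SW at lon 132°, lat 30°.
Cell spans 2° lon × 1° lat. Centre is SW corner plus half of each.
latitude 30.50, longitude 133.00.

30.50, 133.00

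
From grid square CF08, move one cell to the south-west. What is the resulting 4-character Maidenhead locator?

BF97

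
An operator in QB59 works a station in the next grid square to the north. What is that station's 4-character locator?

QC50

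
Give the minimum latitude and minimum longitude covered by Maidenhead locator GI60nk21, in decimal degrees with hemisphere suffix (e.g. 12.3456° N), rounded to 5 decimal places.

Field G=6, I=8: +6·20° lon, +8·10° lat → SW at lon -60°, lat -10°.
Square 6, 0: +6·2° lon, +0·1° lat → SW at lon -48°, lat -10°.
Subsquare n=13, k=10: +13·0.0833333° lon, +10·0.0416667° lat → SW at lon -46.9167°, lat -9.58333°.
Extended square 2, 1: +2·0.00833333° lon, +1·0.00416667° lat → SW at lon -46.9°, lat -9.57917°.
latitude 9.57917° S, longitude 46.90000° W.

9.57917° S, 46.90000° W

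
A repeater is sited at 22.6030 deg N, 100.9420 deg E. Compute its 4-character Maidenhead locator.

OL02

Add 180° to longitude and 90° to latitude: 280.94, 112.60.
Field: 280.94/20 → 14 → O, 112.60/10 → 11 → L; chars OL.
Square: 0.94/2 → 0, 2.60/1 → 2; chars 02.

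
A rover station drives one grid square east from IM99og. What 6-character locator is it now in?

IM99pg

Longitude subsquare o = 14; +1 → 15 = p.
The latitude characters are unchanged.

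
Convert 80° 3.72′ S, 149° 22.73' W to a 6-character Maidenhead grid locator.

BA59hw

Offset from 180°W / 90°S: lon 30.6212°, lat 9.9380°.
Field: lon ⌊30.6212/20⌋ = 1 → B; lat ⌊9.9380/10⌋ = 0 → A.
Square: lon ⌊10.6212/2⌋ = 5; lat ⌊9.9380/1⌋ = 9.
Subsquare: lon ⌊0.6212/0.0833333⌋ = 7 → h; lat ⌊0.9380/0.0416667⌋ = 22 → w.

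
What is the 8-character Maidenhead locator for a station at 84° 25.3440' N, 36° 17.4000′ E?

Add 180° to longitude and 90° to latitude: 216.29000, 174.42240.
Field: 216.29000/20 → 10 → K, 174.42240/10 → 17 → R; chars KR.
Square: 16.29000/2 → 8, 4.42240/1 → 4; chars 84.
Subsquare: 0.29000/0.0833333 → 3 → d, 0.42240/0.0416667 → 10 → k; chars dk.
Extended square: 0.04000/0.00833333 → 4, 0.00573/0.00416667 → 1; chars 41.

KR84dk41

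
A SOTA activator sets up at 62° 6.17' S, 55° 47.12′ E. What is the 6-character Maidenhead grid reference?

Shift to the Maidenhead origin (180°W, 90°S): lon 235.7853, lat 27.8972.
Field (20°×10°, letters A–R): 235.7853/20 → 11 → L, 27.8972/10 → 2 → C; chars LC.
Square (2°×1°, digits 0–9): 15.7853/2 → 7, 7.8972/1 → 7; chars 77.
Subsquare (5′×2.5′, letters a–x): 1.7853/0.0833333 → 21 → v, 0.8972/0.0416667 → 21 → v; chars vv.

LC77vv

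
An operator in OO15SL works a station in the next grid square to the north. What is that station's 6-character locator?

OO15sm

Latitude subsquare l = 11; +1 → 12 = m.
The longitude characters are unchanged.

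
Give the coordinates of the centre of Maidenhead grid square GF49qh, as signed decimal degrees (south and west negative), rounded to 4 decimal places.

-30.6875, -50.6250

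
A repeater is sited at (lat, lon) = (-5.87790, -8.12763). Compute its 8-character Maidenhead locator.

II54wc49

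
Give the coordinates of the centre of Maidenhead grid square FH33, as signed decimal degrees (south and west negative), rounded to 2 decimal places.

Field F=5, H=7: +5·20° lon, +7·10° lat → SW at lon -80°, lat -20°.
Square 3, 3: +3·2° lon, +3·1° lat → SW at lon -74°, lat -17°.
Cell spans 2° lon × 1° lat. Centre is SW corner plus half of each.
latitude -16.50, longitude -73.00.

-16.50, -73.00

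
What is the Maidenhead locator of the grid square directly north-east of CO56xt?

CO66au

Longitude subsquare x = 23; +1 → 24, wraps to 0 = a, carry into square.
Longitude square 5; +1 → 6.
Latitude subsquare t = 19; +1 → 20 = u.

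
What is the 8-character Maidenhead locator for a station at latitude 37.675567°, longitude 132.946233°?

PM67lq32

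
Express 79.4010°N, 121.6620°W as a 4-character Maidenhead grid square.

CQ99

Add 180° to longitude and 90° to latitude: 58.34, 169.40.
Field: 58.34/20 → 2 → C, 169.40/10 → 16 → Q; chars CQ.
Square: 18.34/2 → 9, 9.40/1 → 9; chars 99.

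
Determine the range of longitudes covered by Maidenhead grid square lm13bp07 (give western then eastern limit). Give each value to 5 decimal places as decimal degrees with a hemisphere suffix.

42.08333° E, 42.09167° E

Field L=11, M=12: +11·20° lon, +12·10° lat → SW at lon 40°, lat 30°.
Square 1, 3: +1·2° lon, +3·1° lat → SW at lon 42°, lat 33°.
Subsquare b=1, p=15: +1·0.0833333° lon, +15·0.0416667° lat → SW at lon 42.0833°, lat 33.625°.
Extended square 0, 7: +0·0.00833333° lon, +7·0.00416667° lat → SW at lon 42.0833°, lat 33.6542°.
Cell spans 0.00833333° lon × 0.00416667° lat.
west 42.08333° E, east 42.09167° E.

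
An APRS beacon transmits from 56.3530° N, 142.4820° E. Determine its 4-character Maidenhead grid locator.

QO16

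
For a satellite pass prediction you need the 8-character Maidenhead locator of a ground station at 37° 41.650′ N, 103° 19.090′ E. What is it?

OM17pq86

Add 180° to longitude and 90° to latitude: 283.31817, 127.69417.
Field: 283.31817/20 → 14 → O, 127.69417/10 → 12 → M; chars OM.
Square: 3.31817/2 → 1, 7.69417/1 → 7; chars 17.
Subsquare: 1.31817/0.0833333 → 15 → p, 0.69417/0.0416667 → 16 → q; chars pq.
Extended square: 0.06817/0.00833333 → 8, 0.02750/0.00416667 → 6; chars 86.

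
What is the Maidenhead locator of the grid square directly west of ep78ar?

EP68xr

Longitude subsquare a = 0; −1 → -1, wraps to 23 = x, carry into square.
Longitude square 7; −1 → 6.
The latitude characters are unchanged.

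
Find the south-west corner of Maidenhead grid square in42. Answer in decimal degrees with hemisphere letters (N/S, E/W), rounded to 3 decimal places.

42.000° N, 12.000° W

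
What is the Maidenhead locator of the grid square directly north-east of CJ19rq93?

CJ19sq04

Longitude extended square 9; +1 → 10, wraps to 0, carry into subsquare.
Longitude subsquare r = 17; +1 → 18 = s.
Latitude extended square 3; +1 → 4.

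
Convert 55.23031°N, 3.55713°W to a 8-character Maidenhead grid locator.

Add 180° to longitude and 90° to latitude: 176.44287, 145.23031.
Field: 176.44287/20 → 8 → I, 145.23031/10 → 14 → O; chars IO.
Square: 16.44287/2 → 8, 5.23031/1 → 5; chars 85.
Subsquare: 0.44287/0.0833333 → 5 → f, 0.23031/0.0416667 → 5 → f; chars ff.
Extended square: 0.02620/0.00833333 → 3, 0.02198/0.00416667 → 5; chars 35.

IO85ff35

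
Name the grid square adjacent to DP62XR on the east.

DP72ar

Longitude subsquare x = 23; +1 → 24, wraps to 0 = a, carry into square.
Longitude square 6; +1 → 7.
The latitude characters are unchanged.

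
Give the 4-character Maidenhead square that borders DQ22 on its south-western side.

Longitude square 2; −1 → 1.
Latitude square 2; −1 → 1.

DQ11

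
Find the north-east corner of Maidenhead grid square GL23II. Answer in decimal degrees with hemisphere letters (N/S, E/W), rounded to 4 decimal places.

23.3750° N, 55.2500° W

Field G=6, L=11: +6·20° lon, +11·10° lat → SW at lon -60°, lat 20°.
Square 2, 3: +2·2° lon, +3·1° lat → SW at lon -56°, lat 23°.
Subsquare i=8, i=8: +8·0.0833333° lon, +8·0.0416667° lat → SW at lon -55.3333°, lat 23.3333°.
Cell spans 0.0833333° lon × 0.0416667° lat. NE corner is SW corner plus one full cell.
latitude 23.3750° N, longitude 55.2500° W.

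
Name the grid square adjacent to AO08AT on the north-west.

RO98xu

Longitude subsquare a = 0; −1 → -1, wraps to 23 = x, carry into square.
Longitude square 0; −1 → -1, wraps to 9, carry into field.
Longitude field A = 0; −1 → -1, wraps to 17 = R, wrapping around the antimeridian.
Latitude subsquare t = 19; +1 → 20 = u.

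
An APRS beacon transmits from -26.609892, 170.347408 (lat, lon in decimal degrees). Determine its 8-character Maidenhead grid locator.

RG53ej13

Offset from 180°W / 90°S: lon 350.34741°, lat 63.39011°.
Field (20°×10°, letters A–R): 350.34741/20 → 17 → R, 63.39011/10 → 6 → G; chars RG.
Square (2°×1°, digits 0–9): 10.34741/2 → 5, 3.39011/1 → 3; chars 53.
Subsquare (5′×2.5′, letters a–x): 0.34741/0.0833333 → 4 → e, 0.39011/0.0416667 → 9 → j; chars ej.
Extended square (30″×15″, digits 0–9): 0.01407/0.00833333 → 1, 0.01511/0.00416667 → 3; chars 13.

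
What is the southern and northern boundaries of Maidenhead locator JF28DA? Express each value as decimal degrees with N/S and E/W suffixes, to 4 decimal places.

32.0000° S, 31.9583° S

Field J=9, F=5: +9·20° lon, +5·10° lat → SW at lon 0°, lat -40°.
Square 2, 8: +2·2° lon, +8·1° lat → SW at lon 4°, lat -32°.
Subsquare d=3, a=0: +3·0.0833333° lon, +0·0.0416667° lat → SW at lon 4.25°, lat -32°.
Cell spans 0.0833333° lon × 0.0416667° lat.
south 32.0000° S, north 31.9583° S.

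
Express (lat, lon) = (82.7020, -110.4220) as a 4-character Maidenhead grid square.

DR42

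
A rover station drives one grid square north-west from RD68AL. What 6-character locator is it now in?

RD58xm

Longitude subsquare a = 0; −1 → -1, wraps to 23 = x, carry into square.
Longitude square 6; −1 → 5.
Latitude subsquare l = 11; +1 → 12 = m.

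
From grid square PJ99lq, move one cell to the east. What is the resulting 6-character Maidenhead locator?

PJ99mq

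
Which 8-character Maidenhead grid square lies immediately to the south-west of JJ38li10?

JJ38lh09

Longitude extended square 1; −1 → 0.
Latitude extended square 0; −1 → -1, wraps to 9, carry into subsquare.
Latitude subsquare i = 8; −1 → 7 = h.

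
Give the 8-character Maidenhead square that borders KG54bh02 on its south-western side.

Longitude extended square 0; −1 → -1, wraps to 9, carry into subsquare.
Longitude subsquare b = 1; −1 → 0 = a.
Latitude extended square 2; −1 → 1.

KG54ah91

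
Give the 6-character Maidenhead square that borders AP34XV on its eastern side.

AP44av

Longitude subsquare x = 23; +1 → 24, wraps to 0 = a, carry into square.
Longitude square 3; +1 → 4.
The latitude characters are unchanged.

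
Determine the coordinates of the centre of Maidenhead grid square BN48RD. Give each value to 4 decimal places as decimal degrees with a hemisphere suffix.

Field B=1, N=13: +1·20° lon, +13·10° lat → SW at lon -160°, lat 40°.
Square 4, 8: +4·2° lon, +8·1° lat → SW at lon -152°, lat 48°.
Subsquare r=17, d=3: +17·0.0833333° lon, +3·0.0416667° lat → SW at lon -150.583°, lat 48.125°.
Cell spans 0.0833333° lon × 0.0416667° lat. Centre is SW corner plus half of each.
latitude 48.1458° N, longitude 150.5417° W.

48.1458° N, 150.5417° W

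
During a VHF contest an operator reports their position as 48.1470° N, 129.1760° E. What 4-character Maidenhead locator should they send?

PN48

Offset from 180°W / 90°S: lon 309.18°, lat 138.15°.
Field (20°×10°, letters A–R): 309.18/20 → 15 → P, 138.15/10 → 13 → N; chars PN.
Square (2°×1°, digits 0–9): 9.18/2 → 4, 8.15/1 → 8; chars 48.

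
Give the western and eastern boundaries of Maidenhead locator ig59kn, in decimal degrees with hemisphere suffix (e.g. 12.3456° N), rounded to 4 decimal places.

Field I=8, G=6: +8·20° lon, +6·10° lat → SW at lon -20°, lat -30°.
Square 5, 9: +5·2° lon, +9·1° lat → SW at lon -10°, lat -21°.
Subsquare k=10, n=13: +10·0.0833333° lon, +13·0.0416667° lat → SW at lon -9.16667°, lat -20.4583°.
Cell spans 0.0833333° lon × 0.0416667° lat.
west 9.1667° W, east 9.0833° W.

9.1667° W, 9.0833° W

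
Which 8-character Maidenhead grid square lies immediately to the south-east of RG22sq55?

Longitude extended square 5; +1 → 6.
Latitude extended square 5; −1 → 4.

RG22sq64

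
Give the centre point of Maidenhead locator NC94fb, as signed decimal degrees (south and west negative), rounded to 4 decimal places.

-65.9375, 98.4583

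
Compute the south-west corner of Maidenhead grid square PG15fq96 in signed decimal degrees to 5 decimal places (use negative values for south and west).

Field P=15, G=6: +15·20° lon, +6·10° lat → SW at lon 120°, lat -30°.
Square 1, 5: +1·2° lon, +5·1° lat → SW at lon 122°, lat -25°.
Subsquare f=5, q=16: +5·0.0833333° lon, +16·0.0416667° lat → SW at lon 122.417°, lat -24.3333°.
Extended square 9, 6: +9·0.00833333° lon, +6·0.00416667° lat → SW at lon 122.492°, lat -24.3083°.
latitude -24.30833, longitude 122.49167.

-24.30833, 122.49167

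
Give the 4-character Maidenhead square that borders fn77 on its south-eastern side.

Longitude square 7; +1 → 8.
Latitude square 7; −1 → 6.

FN86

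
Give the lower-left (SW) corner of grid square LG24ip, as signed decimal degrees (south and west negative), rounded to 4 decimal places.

-25.3750, 44.6667

Field L=11, G=6: +11·20° lon, +6·10° lat → SW at lon 40°, lat -30°.
Square 2, 4: +2·2° lon, +4·1° lat → SW at lon 44°, lat -26°.
Subsquare i=8, p=15: +8·0.0833333° lon, +15·0.0416667° lat → SW at lon 44.6667°, lat -25.375°.
latitude -25.3750, longitude 44.6667.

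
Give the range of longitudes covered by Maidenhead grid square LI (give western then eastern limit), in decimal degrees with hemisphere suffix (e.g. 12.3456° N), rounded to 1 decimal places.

40.0° E, 60.0° E

Field L=11, I=8: +11·20° lon, +8·10° lat → SW at lon 40°, lat -10°.
Cell spans 20° lon × 10° lat.
west 40.0° E, east 60.0° E.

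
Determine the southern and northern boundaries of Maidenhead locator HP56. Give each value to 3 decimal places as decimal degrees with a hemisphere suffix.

66.000° N, 67.000° N

Field H=7, P=15: +7·20° lon, +15·10° lat → SW at lon -40°, lat 60°.
Square 5, 6: +5·2° lon, +6·1° lat → SW at lon -30°, lat 66°.
Cell spans 2° lon × 1° lat.
south 66.000° N, north 67.000° N.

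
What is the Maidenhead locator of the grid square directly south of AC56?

Latitude square 6; −1 → 5.
The longitude characters are unchanged.

AC55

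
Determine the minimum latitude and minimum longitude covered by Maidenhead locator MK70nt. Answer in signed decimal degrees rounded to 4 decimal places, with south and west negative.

Field M=12, K=10: +12·20° lon, +10·10° lat → SW at lon 60°, lat 10°.
Square 7, 0: +7·2° lon, +0·1° lat → SW at lon 74°, lat 10°.
Subsquare n=13, t=19: +13·0.0833333° lon, +19·0.0416667° lat → SW at lon 75.0833°, lat 10.7917°.
latitude 10.7917, longitude 75.0833.

10.7917, 75.0833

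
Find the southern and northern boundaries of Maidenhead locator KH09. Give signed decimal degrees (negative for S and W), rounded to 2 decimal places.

Field K=10, H=7: +10·20° lon, +7·10° lat → SW at lon 20°, lat -20°.
Square 0, 9: +0·2° lon, +9·1° lat → SW at lon 20°, lat -11°.
Cell spans 2° lon × 1° lat.
south -11.00, north -10.00.

-11.00, -10.00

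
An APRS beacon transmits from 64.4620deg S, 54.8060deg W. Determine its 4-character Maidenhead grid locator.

GC25

Shift to the Maidenhead origin (180°W, 90°S): lon 125.19, lat 25.54.
Field: lon ⌊125.19/20⌋ = 6 → G; lat ⌊25.54/10⌋ = 2 → C.
Square: lon ⌊5.19/2⌋ = 2; lat ⌊5.54/1⌋ = 5.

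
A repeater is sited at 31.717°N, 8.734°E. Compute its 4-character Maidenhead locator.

Offset from 180°W / 90°S: lon 188.73°, lat 121.72°.
Field: lon ⌊188.73/20⌋ = 9 → J; lat ⌊121.72/10⌋ = 12 → M.
Square: lon ⌊8.73/2⌋ = 4; lat ⌊1.72/1⌋ = 1.

JM41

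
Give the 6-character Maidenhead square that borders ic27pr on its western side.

IC27or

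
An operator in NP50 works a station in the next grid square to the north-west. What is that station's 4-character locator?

NP41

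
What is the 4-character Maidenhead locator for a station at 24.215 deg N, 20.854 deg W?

HL94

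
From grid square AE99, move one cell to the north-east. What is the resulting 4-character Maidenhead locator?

Longitude square 9; +1 → 10, wraps to 0, carry into field.
Longitude field A = 0; +1 → 1 = B.
Latitude square 9; +1 → 10, wraps to 0, carry into field.
Latitude field E = 4; +1 → 5 = F.

BF00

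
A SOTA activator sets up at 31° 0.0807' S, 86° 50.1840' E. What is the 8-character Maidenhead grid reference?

Add 180° to longitude and 90° to latitude: 266.83640, 58.99865.
Field: lon ⌊266.83640/20⌋ = 13 → N; lat ⌊58.99865/10⌋ = 5 → F.
Square: lon ⌊6.83640/2⌋ = 3; lat ⌊8.99865/1⌋ = 8.
Subsquare: lon ⌊0.83640/0.0833333⌋ = 10 → k; lat ⌊0.99865/0.0416667⌋ = 23 → x.
Extended square: lon ⌊0.00307/0.00833333⌋ = 0; lat ⌊0.04032/0.00416667⌋ = 9.

NF38kx09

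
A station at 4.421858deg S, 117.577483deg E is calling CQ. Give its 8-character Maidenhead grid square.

OI85sn98

Shift to the Maidenhead origin (180°W, 90°S): lon 297.57748, lat 85.57814.
Field: 297.57748/20 → 14 → O, 85.57814/10 → 8 → I; chars OI.
Square: 17.57748/2 → 8, 5.57814/1 → 5; chars 85.
Subsquare: 1.57748/0.0833333 → 18 → s, 0.57814/0.0416667 → 13 → n; chars sn.
Extended square: 0.07748/0.00833333 → 9, 0.03648/0.00416667 → 8; chars 98.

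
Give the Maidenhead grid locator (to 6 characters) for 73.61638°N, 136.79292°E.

Add 180° to longitude and 90° to latitude: 316.7929, 163.6164.
Field (20°×10°, letters A–R): 316.7929/20 → 15 → P, 163.6164/10 → 16 → Q; chars PQ.
Square (2°×1°, digits 0–9): 16.7929/2 → 8, 3.6164/1 → 3; chars 83.
Subsquare (5′×2.5′, letters a–x): 0.7929/0.0833333 → 9 → j, 0.6164/0.0416667 → 14 → o; chars jo.

PQ83jo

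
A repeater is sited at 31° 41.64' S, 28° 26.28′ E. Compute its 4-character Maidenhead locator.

KF48

Offset from 180°W / 90°S: lon 208.44°, lat 58.31°.
Field: 208.44/20 → 10 → K, 58.31/10 → 5 → F; chars KF.
Square: 8.44/2 → 4, 8.31/1 → 8; chars 48.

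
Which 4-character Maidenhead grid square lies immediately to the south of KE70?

KD79

Latitude square 0; −1 → -1, wraps to 9, carry into field.
Latitude field E = 4; −1 → 3 = D.
The longitude characters are unchanged.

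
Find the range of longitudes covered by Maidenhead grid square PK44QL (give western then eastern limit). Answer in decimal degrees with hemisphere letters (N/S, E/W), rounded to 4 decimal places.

Field P=15, K=10: +15·20° lon, +10·10° lat → SW at lon 120°, lat 10°.
Square 4, 4: +4·2° lon, +4·1° lat → SW at lon 128°, lat 14°.
Subsquare q=16, l=11: +16·0.0833333° lon, +11·0.0416667° lat → SW at lon 129.333°, lat 14.4583°.
Cell spans 0.0833333° lon × 0.0416667° lat.
west 129.3333° E, east 129.4167° E.

129.3333° E, 129.4167° E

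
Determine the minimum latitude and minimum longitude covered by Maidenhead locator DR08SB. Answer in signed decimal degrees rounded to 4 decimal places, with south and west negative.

88.0417, -118.5000

Field D=3, R=17: +3·20° lon, +17·10° lat → SW at lon -120°, lat 80°.
Square 0, 8: +0·2° lon, +8·1° lat → SW at lon -120°, lat 88°.
Subsquare s=18, b=1: +18·0.0833333° lon, +1·0.0416667° lat → SW at lon -118.5°, lat 88.0417°.
latitude 88.0417, longitude -118.5000.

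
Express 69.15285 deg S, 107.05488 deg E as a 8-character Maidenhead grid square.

OC30mu63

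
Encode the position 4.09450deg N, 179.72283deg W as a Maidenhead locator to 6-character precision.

AJ04dc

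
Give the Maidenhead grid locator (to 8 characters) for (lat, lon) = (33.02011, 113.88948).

Offset from 180°W / 90°S: lon 293.88948°, lat 123.02011°.
Field: 293.88948/20 → 14 → O, 123.02011/10 → 12 → M; chars OM.
Square: 13.88948/2 → 6, 3.02011/1 → 3; chars 63.
Subsquare: 1.88948/0.0833333 → 22 → w, 0.02011/0.0416667 → 0 → a; chars wa.
Extended square: 0.05615/0.00833333 → 6, 0.02011/0.00416667 → 4; chars 64.

OM63wa64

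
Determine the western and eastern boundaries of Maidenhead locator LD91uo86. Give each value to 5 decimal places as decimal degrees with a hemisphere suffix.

59.73333° E, 59.74167° E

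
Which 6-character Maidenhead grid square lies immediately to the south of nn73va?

Latitude subsquare a = 0; −1 → -1, wraps to 23 = x, carry into square.
Latitude square 3; −1 → 2.
The longitude characters are unchanged.

NN72vx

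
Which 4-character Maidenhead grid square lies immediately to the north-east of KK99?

LL00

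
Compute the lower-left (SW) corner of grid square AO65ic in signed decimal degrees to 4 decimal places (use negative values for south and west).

55.0833, -167.3333

Field A=0, O=14: +0·20° lon, +14·10° lat → SW at lon -180°, lat 50°.
Square 6, 5: +6·2° lon, +5·1° lat → SW at lon -168°, lat 55°.
Subsquare i=8, c=2: +8·0.0833333° lon, +2·0.0416667° lat → SW at lon -167.333°, lat 55.0833°.
latitude 55.0833, longitude -167.3333.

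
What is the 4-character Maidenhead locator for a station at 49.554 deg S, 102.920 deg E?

OE10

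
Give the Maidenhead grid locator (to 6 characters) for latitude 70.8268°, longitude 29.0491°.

KQ40mt

Add 180° to longitude and 90° to latitude: 209.0491, 160.8268.
Field (20°×10°, letters A–R): 209.0491/20 → 10 → K, 160.8268/10 → 16 → Q; chars KQ.
Square (2°×1°, digits 0–9): 9.0491/2 → 4, 0.8268/1 → 0; chars 40.
Subsquare (5′×2.5′, letters a–x): 1.0491/0.0833333 → 12 → m, 0.8268/0.0416667 → 19 → t; chars mt.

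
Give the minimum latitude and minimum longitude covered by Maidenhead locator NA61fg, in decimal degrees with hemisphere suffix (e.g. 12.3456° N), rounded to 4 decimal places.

Field N=13, A=0: +13·20° lon, +0·10° lat → SW at lon 80°, lat -90°.
Square 6, 1: +6·2° lon, +1·1° lat → SW at lon 92°, lat -89°.
Subsquare f=5, g=6: +5·0.0833333° lon, +6·0.0416667° lat → SW at lon 92.4167°, lat -88.75°.
latitude 88.7500° S, longitude 92.4167° E.

88.7500° S, 92.4167° E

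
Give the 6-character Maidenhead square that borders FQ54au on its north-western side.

FQ44xv

Longitude subsquare a = 0; −1 → -1, wraps to 23 = x, carry into square.
Longitude square 5; −1 → 4.
Latitude subsquare u = 20; +1 → 21 = v.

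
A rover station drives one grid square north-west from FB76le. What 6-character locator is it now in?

Longitude subsquare l = 11; −1 → 10 = k.
Latitude subsquare e = 4; +1 → 5 = f.

FB76kf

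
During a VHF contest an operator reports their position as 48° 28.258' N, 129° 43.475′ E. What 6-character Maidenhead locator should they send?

Shift to the Maidenhead origin (180°W, 90°S): lon 309.7246, lat 138.4710.
Field (20°×10°, letters A–R): 309.7246/20 → 15 → P, 138.4710/10 → 13 → N; chars PN.
Square (2°×1°, digits 0–9): 9.7246/2 → 4, 8.4710/1 → 8; chars 48.
Subsquare (5′×2.5′, letters a–x): 1.7246/0.0833333 → 20 → u, 0.4710/0.0416667 → 11 → l; chars ul.

PN48ul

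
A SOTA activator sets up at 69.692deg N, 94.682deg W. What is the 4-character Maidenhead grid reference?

EP29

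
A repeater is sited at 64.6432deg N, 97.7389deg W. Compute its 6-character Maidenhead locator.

Add 180° to longitude and 90° to latitude: 82.2611, 154.6432.
Field: 82.2611/20 → 4 → E, 154.6432/10 → 15 → P; chars EP.
Square: 2.2611/2 → 1, 4.6432/1 → 4; chars 14.
Subsquare: 0.2611/0.0833333 → 3 → d, 0.6432/0.0416667 → 15 → p; chars dp.

EP14dp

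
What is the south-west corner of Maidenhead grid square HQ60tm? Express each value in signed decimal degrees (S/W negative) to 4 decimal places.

70.5000, -26.4167

Field H=7, Q=16: +7·20° lon, +16·10° lat → SW at lon -40°, lat 70°.
Square 6, 0: +6·2° lon, +0·1° lat → SW at lon -28°, lat 70°.
Subsquare t=19, m=12: +19·0.0833333° lon, +12·0.0416667° lat → SW at lon -26.4167°, lat 70.5°.
latitude 70.5000, longitude -26.4167.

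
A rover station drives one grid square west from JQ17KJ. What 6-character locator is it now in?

JQ17jj

Longitude subsquare k = 10; −1 → 9 = j.
The latitude characters are unchanged.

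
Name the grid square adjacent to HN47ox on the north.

HN48oa

Latitude subsquare x = 23; +1 → 24, wraps to 0 = a, carry into square.
Latitude square 7; +1 → 8.
The longitude characters are unchanged.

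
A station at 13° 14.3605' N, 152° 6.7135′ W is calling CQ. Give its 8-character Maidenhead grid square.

BK33wf67

Shift to the Maidenhead origin (180°W, 90°S): lon 27.88811, lat 103.23934.
Field: lon ⌊27.88811/20⌋ = 1 → B; lat ⌊103.23934/10⌋ = 10 → K.
Square: lon ⌊7.88811/2⌋ = 3; lat ⌊3.23934/1⌋ = 3.
Subsquare: lon ⌊1.88811/0.0833333⌋ = 22 → w; lat ⌊0.23934/0.0416667⌋ = 5 → f.
Extended square: lon ⌊0.05477/0.00833333⌋ = 6; lat ⌊0.03101/0.00416667⌋ = 7.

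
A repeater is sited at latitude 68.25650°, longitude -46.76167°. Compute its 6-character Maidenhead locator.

GP68og

Add 180° to longitude and 90° to latitude: 133.2383, 158.2565.
Field (20°×10°, letters A–R): 133.2383/20 → 6 → G, 158.2565/10 → 15 → P; chars GP.
Square (2°×1°, digits 0–9): 13.2383/2 → 6, 8.2565/1 → 8; chars 68.
Subsquare (5′×2.5′, letters a–x): 1.2383/0.0833333 → 14 → o, 0.2565/0.0416667 → 6 → g; chars og.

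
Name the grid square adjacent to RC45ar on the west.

Longitude subsquare a = 0; −1 → -1, wraps to 23 = x, carry into square.
Longitude square 4; −1 → 3.
The latitude characters are unchanged.

RC35xr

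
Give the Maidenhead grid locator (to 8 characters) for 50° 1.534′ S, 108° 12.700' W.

DD59vx43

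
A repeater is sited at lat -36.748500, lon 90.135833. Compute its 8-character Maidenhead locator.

NF53bg60

Shift to the Maidenhead origin (180°W, 90°S): lon 270.13583, lat 53.25150.
Field: lon ⌊270.13583/20⌋ = 13 → N; lat ⌊53.25150/10⌋ = 5 → F.
Square: lon ⌊10.13583/2⌋ = 5; lat ⌊3.25150/1⌋ = 3.
Subsquare: lon ⌊0.13583/0.0833333⌋ = 1 → b; lat ⌊0.25150/0.0416667⌋ = 6 → g.
Extended square: lon ⌊0.05250/0.00833333⌋ = 6; lat ⌊0.00150/0.00416667⌋ = 0.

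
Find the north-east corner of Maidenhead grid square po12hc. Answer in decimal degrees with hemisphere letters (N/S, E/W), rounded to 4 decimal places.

52.1250° N, 122.6667° E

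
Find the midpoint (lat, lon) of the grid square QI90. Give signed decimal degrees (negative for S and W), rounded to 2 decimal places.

-9.50, 159.00

Field Q=16, I=8: +16·20° lon, +8·10° lat → SW at lon 140°, lat -10°.
Square 9, 0: +9·2° lon, +0·1° lat → SW at lon 158°, lat -10°.
Cell spans 2° lon × 1° lat. Centre is SW corner plus half of each.
latitude -9.50, longitude 159.00.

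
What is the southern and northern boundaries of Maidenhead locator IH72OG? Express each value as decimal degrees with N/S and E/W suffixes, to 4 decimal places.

17.7500° S, 17.7083° S

Field I=8, H=7: +8·20° lon, +7·10° lat → SW at lon -20°, lat -20°.
Square 7, 2: +7·2° lon, +2·1° lat → SW at lon -6°, lat -18°.
Subsquare o=14, g=6: +14·0.0833333° lon, +6·0.0416667° lat → SW at lon -4.83333°, lat -17.75°.
Cell spans 0.0833333° lon × 0.0416667° lat.
south 17.7500° S, north 17.7083° S.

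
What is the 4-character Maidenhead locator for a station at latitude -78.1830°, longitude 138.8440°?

PB91

Add 180° to longitude and 90° to latitude: 318.84, 11.82.
Field: 318.84/20 → 15 → P, 11.82/10 → 1 → B; chars PB.
Square: 18.84/2 → 9, 1.82/1 → 1; chars 91.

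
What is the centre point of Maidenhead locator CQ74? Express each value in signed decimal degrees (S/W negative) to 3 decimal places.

Field C=2, Q=16: +2·20° lon, +16·10° lat → SW at lon -140°, lat 70°.
Square 7, 4: +7·2° lon, +4·1° lat → SW at lon -126°, lat 74°.
Cell spans 2° lon × 1° lat. Centre is SW corner plus half of each.
latitude 74.500, longitude -125.000.

74.500, -125.000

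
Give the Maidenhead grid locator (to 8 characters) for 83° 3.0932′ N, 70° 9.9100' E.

Add 180° to longitude and 90° to latitude: 250.16517, 173.05155.
Field: lon ⌊250.16517/20⌋ = 12 → M; lat ⌊173.05155/10⌋ = 17 → R.
Square: lon ⌊10.16517/2⌋ = 5; lat ⌊3.05155/1⌋ = 3.
Subsquare: lon ⌊0.16517/0.0833333⌋ = 1 → b; lat ⌊0.05155/0.0416667⌋ = 1 → b.
Extended square: lon ⌊0.08183/0.00833333⌋ = 9; lat ⌊0.00989/0.00416667⌋ = 2.

MR53bb92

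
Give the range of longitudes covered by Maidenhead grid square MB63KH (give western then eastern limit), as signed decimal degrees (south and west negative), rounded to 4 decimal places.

Field M=12, B=1: +12·20° lon, +1·10° lat → SW at lon 60°, lat -80°.
Square 6, 3: +6·2° lon, +3·1° lat → SW at lon 72°, lat -77°.
Subsquare k=10, h=7: +10·0.0833333° lon, +7·0.0416667° lat → SW at lon 72.8333°, lat -76.7083°.
Cell spans 0.0833333° lon × 0.0416667° lat.
west 72.8333, east 72.9167.

72.8333, 72.9167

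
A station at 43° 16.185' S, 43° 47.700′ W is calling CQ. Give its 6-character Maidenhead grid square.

GE86cr

Offset from 180°W / 90°S: lon 136.2050°, lat 46.7302°.
Field: 136.2050/20 → 6 → G, 46.7302/10 → 4 → E; chars GE.
Square: 16.2050/2 → 8, 6.7302/1 → 6; chars 86.
Subsquare: 0.2050/0.0833333 → 2 → c, 0.7302/0.0416667 → 17 → r; chars cr.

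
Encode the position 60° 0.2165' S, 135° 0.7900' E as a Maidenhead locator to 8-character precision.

PC79mx19

Add 180° to longitude and 90° to latitude: 315.01317, 29.99639.
Field: lon ⌊315.01317/20⌋ = 15 → P; lat ⌊29.99639/10⌋ = 2 → C.
Square: lon ⌊15.01317/2⌋ = 7; lat ⌊9.99639/1⌋ = 9.
Subsquare: lon ⌊1.01317/0.0833333⌋ = 12 → m; lat ⌊0.99639/0.0416667⌋ = 23 → x.
Extended square: lon ⌊0.01317/0.00833333⌋ = 1; lat ⌊0.03806/0.00416667⌋ = 9.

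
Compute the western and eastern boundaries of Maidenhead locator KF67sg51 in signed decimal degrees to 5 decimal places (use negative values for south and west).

33.54167, 33.55000

Field K=10, F=5: +10·20° lon, +5·10° lat → SW at lon 20°, lat -40°.
Square 6, 7: +6·2° lon, +7·1° lat → SW at lon 32°, lat -33°.
Subsquare s=18, g=6: +18·0.0833333° lon, +6·0.0416667° lat → SW at lon 33.5°, lat -32.75°.
Extended square 5, 1: +5·0.00833333° lon, +1·0.00416667° lat → SW at lon 33.5417°, lat -32.7458°.
Cell spans 0.00833333° lon × 0.00416667° lat.
west 33.54167, east 33.55000.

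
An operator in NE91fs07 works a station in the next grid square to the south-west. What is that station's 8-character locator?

Longitude extended square 0; −1 → -1, wraps to 9, carry into subsquare.
Longitude subsquare f = 5; −1 → 4 = e.
Latitude extended square 7; −1 → 6.

NE91es96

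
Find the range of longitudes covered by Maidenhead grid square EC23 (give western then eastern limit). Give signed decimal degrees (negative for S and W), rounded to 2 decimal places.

-96.00, -94.00

Field E=4, C=2: +4·20° lon, +2·10° lat → SW at lon -100°, lat -70°.
Square 2, 3: +2·2° lon, +3·1° lat → SW at lon -96°, lat -67°.
Cell spans 2° lon × 1° lat.
west -96.00, east -94.00.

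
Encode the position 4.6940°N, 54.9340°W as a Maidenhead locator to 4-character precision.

GJ24

Shift to the Maidenhead origin (180°W, 90°S): lon 125.07, lat 94.69.
Field: lon ⌊125.07/20⌋ = 6 → G; lat ⌊94.69/10⌋ = 9 → J.
Square: lon ⌊5.07/2⌋ = 2; lat ⌊4.69/1⌋ = 4.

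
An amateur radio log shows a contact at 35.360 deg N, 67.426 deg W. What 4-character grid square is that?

FM65

Offset from 180°W / 90°S: lon 112.57°, lat 125.36°.
Field: 112.57/20 → 5 → F, 125.36/10 → 12 → M; chars FM.
Square: 12.57/2 → 6, 5.36/1 → 5; chars 65.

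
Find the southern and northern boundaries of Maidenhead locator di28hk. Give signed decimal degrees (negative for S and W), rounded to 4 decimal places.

Field D=3, I=8: +3·20° lon, +8·10° lat → SW at lon -120°, lat -10°.
Square 2, 8: +2·2° lon, +8·1° lat → SW at lon -116°, lat -2°.
Subsquare h=7, k=10: +7·0.0833333° lon, +10·0.0416667° lat → SW at lon -115.417°, lat -1.58333°.
Cell spans 0.0833333° lon × 0.0416667° lat.
south -1.5833, north -1.5417.

-1.5833, -1.5417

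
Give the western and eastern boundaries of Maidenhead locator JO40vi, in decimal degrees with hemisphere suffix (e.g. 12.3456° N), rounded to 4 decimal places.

Field J=9, O=14: +9·20° lon, +14·10° lat → SW at lon 0°, lat 50°.
Square 4, 0: +4·2° lon, +0·1° lat → SW at lon 8°, lat 50°.
Subsquare v=21, i=8: +21·0.0833333° lon, +8·0.0416667° lat → SW at lon 9.75°, lat 50.3333°.
Cell spans 0.0833333° lon × 0.0416667° lat.
west 9.7500° E, east 9.8333° E.

9.7500° E, 9.8333° E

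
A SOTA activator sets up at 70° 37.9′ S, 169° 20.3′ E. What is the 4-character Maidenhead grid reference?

RB49

Offset from 180°W / 90°S: lon 349.34°, lat 19.37°.
Field: lon ⌊349.34/20⌋ = 17 → R; lat ⌊19.37/10⌋ = 1 → B.
Square: lon ⌊9.34/2⌋ = 4; lat ⌊9.37/1⌋ = 9.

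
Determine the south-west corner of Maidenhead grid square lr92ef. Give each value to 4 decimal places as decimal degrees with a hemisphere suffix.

Field L=11, R=17: +11·20° lon, +17·10° lat → SW at lon 40°, lat 80°.
Square 9, 2: +9·2° lon, +2·1° lat → SW at lon 58°, lat 82°.
Subsquare e=4, f=5: +4·0.0833333° lon, +5·0.0416667° lat → SW at lon 58.3333°, lat 82.2083°.
latitude 82.2083° N, longitude 58.3333° E.

82.2083° N, 58.3333° E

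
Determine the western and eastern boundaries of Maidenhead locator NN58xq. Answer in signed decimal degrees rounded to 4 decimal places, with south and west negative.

91.9167, 92.0000

Field N=13, N=13: +13·20° lon, +13·10° lat → SW at lon 80°, lat 40°.
Square 5, 8: +5·2° lon, +8·1° lat → SW at lon 90°, lat 48°.
Subsquare x=23, q=16: +23·0.0833333° lon, +16·0.0416667° lat → SW at lon 91.9167°, lat 48.6667°.
Cell spans 0.0833333° lon × 0.0416667° lat.
west 91.9167, east 92.0000.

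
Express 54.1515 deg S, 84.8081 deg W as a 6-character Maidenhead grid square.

ED75ou

Offset from 180°W / 90°S: lon 95.1919°, lat 35.8485°.
Field: 95.1919/20 → 4 → E, 35.8485/10 → 3 → D; chars ED.
Square: 15.1919/2 → 7, 5.8485/1 → 5; chars 75.
Subsquare: 1.1919/0.0833333 → 14 → o, 0.8485/0.0416667 → 20 → u; chars ou.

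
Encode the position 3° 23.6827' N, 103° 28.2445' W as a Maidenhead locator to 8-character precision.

Add 180° to longitude and 90° to latitude: 76.52926, 93.39471.
Field: 76.52926/20 → 3 → D, 93.39471/10 → 9 → J; chars DJ.
Square: 16.52926/2 → 8, 3.39471/1 → 3; chars 83.
Subsquare: 0.52926/0.0833333 → 6 → g, 0.39471/0.0416667 → 9 → j; chars gj.
Extended square: 0.02926/0.00833333 → 3, 0.01971/0.00416667 → 4; chars 34.

DJ83gj34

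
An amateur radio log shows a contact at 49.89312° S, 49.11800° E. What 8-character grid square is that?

LE40nc45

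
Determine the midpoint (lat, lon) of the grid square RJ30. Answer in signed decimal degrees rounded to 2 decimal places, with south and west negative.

0.50, 167.00

Field R=17, J=9: +17·20° lon, +9·10° lat → SW at lon 160°, lat 0°.
Square 3, 0: +3·2° lon, +0·1° lat → SW at lon 166°, lat 0°.
Cell spans 2° lon × 1° lat. Centre is SW corner plus half of each.
latitude 0.50, longitude 167.00.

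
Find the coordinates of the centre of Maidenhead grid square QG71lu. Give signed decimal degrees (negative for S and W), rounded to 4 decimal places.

Field Q=16, G=6: +16·20° lon, +6·10° lat → SW at lon 140°, lat -30°.
Square 7, 1: +7·2° lon, +1·1° lat → SW at lon 154°, lat -29°.
Subsquare l=11, u=20: +11·0.0833333° lon, +20·0.0416667° lat → SW at lon 154.917°, lat -28.1667°.
Cell spans 0.0833333° lon × 0.0416667° lat. Centre is SW corner plus half of each.
latitude -28.1458, longitude 154.9583.

-28.1458, 154.9583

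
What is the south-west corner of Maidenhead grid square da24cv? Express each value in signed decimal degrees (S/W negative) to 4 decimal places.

Field D=3, A=0: +3·20° lon, +0·10° lat → SW at lon -120°, lat -90°.
Square 2, 4: +2·2° lon, +4·1° lat → SW at lon -116°, lat -86°.
Subsquare c=2, v=21: +2·0.0833333° lon, +21·0.0416667° lat → SW at lon -115.833°, lat -85.125°.
latitude -85.1250, longitude -115.8333.

-85.1250, -115.8333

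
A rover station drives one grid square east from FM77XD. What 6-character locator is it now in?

Longitude subsquare x = 23; +1 → 24, wraps to 0 = a, carry into square.
Longitude square 7; +1 → 8.
The latitude characters are unchanged.

FM87ad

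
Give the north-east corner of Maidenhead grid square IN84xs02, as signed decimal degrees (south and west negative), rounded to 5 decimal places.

44.76250, -2.07500

Field I=8, N=13: +8·20° lon, +13·10° lat → SW at lon -20°, lat 40°.
Square 8, 4: +8·2° lon, +4·1° lat → SW at lon -4°, lat 44°.
Subsquare x=23, s=18: +23·0.0833333° lon, +18·0.0416667° lat → SW at lon -2.08333°, lat 44.75°.
Extended square 0, 2: +0·0.00833333° lon, +2·0.00416667° lat → SW at lon -2.08333°, lat 44.7583°.
Cell spans 0.00833333° lon × 0.00416667° lat. NE corner is SW corner plus one full cell.
latitude 44.76250, longitude -2.07500.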